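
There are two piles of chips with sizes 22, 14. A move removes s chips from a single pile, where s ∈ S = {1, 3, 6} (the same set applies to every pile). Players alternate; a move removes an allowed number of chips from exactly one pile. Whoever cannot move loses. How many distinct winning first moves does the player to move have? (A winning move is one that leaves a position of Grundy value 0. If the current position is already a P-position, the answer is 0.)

4

All piles use S = {1, 3, 6}:
n :  0  1  2  3  4  5  6  7  8  9 10 11 12 13 14 15 16 17 18 19 20 21 22
G :  0  1  0  1  0  1  2  3  2  0  1  0  1  0  1  2  3  2  0  1  0  1  0
Pile A: G(22) = 0.
Pile B: G(14) = 1.
Combined Grundy value = 0 ⊕ 1 = 1.
A winning move leaves total XOR = 0, i.e. changes one component's Grundy value g to g ⊕ X where X is the current total.
Pile A: need g' = 0⊕1 = 1. Options: 22−1→G=1, 22−3→G=1, 22−6→G=3. Hits: 2.
Pile B: need g' = 1⊕1 = 0. Options: 14−1→G=0, 14−3→G=0, 14−6→G=2. Hits: 2.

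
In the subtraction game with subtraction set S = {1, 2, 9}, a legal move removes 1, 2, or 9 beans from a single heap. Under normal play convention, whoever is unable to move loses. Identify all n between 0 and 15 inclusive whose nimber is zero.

0, 3, 6, 10, 13

G(0) = 0
G(1) = mex{0} = 1
G(2) = mex{1,0} = 2
G(3) = mex{2,1} = 0
G(4) = mex{0,2} = 1
G(5) = mex{1,0} = 2
G(6) = mex{2,1} = 0
G(7) = mex{0,2} = 1
G(8) = mex{1,0} = 2
G(9) = mex{2,1,0} = 3
G(10) = mex{3,2,1} = 0
G(11) = mex{0,3,2} = 1
G(12) = mex{1,0,0} = 2
G(13) = mex{2,1,1} = 0
G(14) = mex{0,2,2} = 1
G(15) = mex{1,0,0} = 2
P-positions are exactly the n with G(n) = 0.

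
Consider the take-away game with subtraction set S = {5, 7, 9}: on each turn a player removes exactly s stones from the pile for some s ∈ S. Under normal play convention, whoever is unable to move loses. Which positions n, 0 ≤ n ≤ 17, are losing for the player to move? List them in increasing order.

0, 1, 2, 3, 4, 14, 15, 16, 17

n :  0  1  2  3  4  5  6  7  8  9 10 11 12 13 14 15 16 17
G :  0  0  0  0  0  1  1  1  1  1  2  2  2  2  0  0  0  0
P-positions are exactly the n with G(n) = 0.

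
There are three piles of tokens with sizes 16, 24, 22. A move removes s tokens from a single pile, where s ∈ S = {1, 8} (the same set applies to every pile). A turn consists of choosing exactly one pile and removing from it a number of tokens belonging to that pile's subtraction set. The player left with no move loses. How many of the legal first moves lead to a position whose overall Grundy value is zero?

All piles use S = {1, 8}:
G(0) = 0
G(1) = mex{0} = 1
G(2) = mex{1} = 0
G(3) = mex{0} = 1
G(4) = mex{1} = 0
G(5) = mex{0} = 1
G(6) = mex{1} = 0
G(7) = mex{0} = 1
G(8) = mex{1,0} = 2
G(9) = mex{2,1} = 0
G(10) = mex{0,0} = 1
G(11) = mex{1,1} = 0
G(12) = mex{0,0} = 1
G(13) = mex{1,1} = 0
G(14) = mex{0,0} = 1
G(15) = mex{1,1} = 0
G(16) = mex{0,2} = 1
G(17) = mex{1,0} = 2
G(18) = mex{2,1} = 0
G(19) = mex{0,0} = 1
G(20) = mex{1,1} = 0
G(21) = mex{0,0} = 1
G(22) = mex{1,1} = 0
G(23) = mex{0,0} = 1
G(24) = mex{1,1} = 0
Pile A: G(16) = 1.
Pile B: G(24) = 0.
Pile C: G(22) = 0.
Combined Grundy value = 1 ⊕ 0 ⊕ 0 = 1.
A winning move leaves total XOR = 0, i.e. changes one component's Grundy value g to g ⊕ X where X is the current total.
Pile A: need g' = 1⊕1 = 0. Options: 16−1→G=0, 16−8→G=2. Hits: 1.
Pile B: need g' = 0⊕1 = 1. Options: 24−1→G=1, 24−8→G=1. Hits: 2.
Pile C: need g' = 0⊕1 = 1. Options: 22−1→G=1, 22−8→G=1. Hits: 2.

5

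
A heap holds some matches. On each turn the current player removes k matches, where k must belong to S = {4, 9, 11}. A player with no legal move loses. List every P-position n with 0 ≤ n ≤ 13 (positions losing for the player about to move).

n :  0  1  2  3  4  5  6  7  8  9 10 11 12 13
G :  0  0  0  0  1  1  1  1  0  2  2  2  1  3
P-positions are exactly the n with G(n) = 0.

0, 1, 2, 3, 8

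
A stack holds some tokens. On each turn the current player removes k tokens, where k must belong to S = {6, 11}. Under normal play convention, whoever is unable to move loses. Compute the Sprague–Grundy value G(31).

G(0) = 0
G(1) = mex{} = 0
G(2) = mex{} = 0
G(3) = mex{} = 0
G(4) = mex{} = 0
G(5) = mex{} = 0
G(6) = mex{0} = 1
G(7) = mex{0} = 1
G(8) = mex{0} = 1
G(9) = mex{0} = 1
G(10) = mex{0} = 1
G(11) = mex{0,0} = 1
G(12) = mex{1,0} = 2
G(13) = mex{1,0} = 2
G(14) = mex{1,0} = 2
G(15) = mex{1,0} = 2
G(16) = mex{1,0} = 2
G(17) = mex{1,1} = 0
G(18) = mex{2,1} = 0
G(19) = mex{2,1} = 0
G(20) = mex{2,1} = 0
G(21) = mex{2,1} = 0
G(22) = mex{2,1} = 0
G(23) = mex{0,2} = 1
G(24) = mex{0,2} = 1
G(25) = mex{0,2} = 1
G(26) = mex{0,2} = 1
G(27) = mex{0,2} = 1
G(28) = mex{0,0} = 1
G(29) = mex{1,0} = 2
G(30) = mex{1,0} = 2
G(31) = mex{1,0} = 2

2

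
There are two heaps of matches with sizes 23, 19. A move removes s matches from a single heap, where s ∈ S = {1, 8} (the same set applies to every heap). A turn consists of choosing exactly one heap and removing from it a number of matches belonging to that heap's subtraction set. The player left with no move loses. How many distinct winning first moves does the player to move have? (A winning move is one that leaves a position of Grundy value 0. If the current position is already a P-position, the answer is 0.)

0

All heaps use S = {1, 8}:
G(0) = 0
G(1) = mex{0} = 1
G(2) = mex{1} = 0
G(3) = mex{0} = 1
G(4) = mex{1} = 0
G(5) = mex{0} = 1
G(6) = mex{1} = 0
G(7) = mex{0} = 1
G(8) = mex{1,0} = 2
G(9) = mex{2,1} = 0
G(10) = mex{0,0} = 1
G(11) = mex{1,1} = 0
G(12) = mex{0,0} = 1
G(13) = mex{1,1} = 0
G(14) = mex{0,0} = 1
G(15) = mex{1,1} = 0
G(16) = mex{0,2} = 1
G(17) = mex{1,0} = 2
G(18) = mex{2,1} = 0
G(19) = mex{0,0} = 1
G(20) = mex{1,1} = 0
G(21) = mex{0,0} = 1
G(22) = mex{1,1} = 0
G(23) = mex{0,0} = 1
Heap A: G(23) = 1.
Heap B: G(19) = 1.
Combined Grundy value = 1 ⊕ 1 = 0.
A winning move leaves total XOR = 0, i.e. changes one component's Grundy value g to g ⊕ X where X is the current total.
Heap A: target g' = 1⊕0 = 1, but every legal move changes the Grundy value (mex property), so 0 moves.
Heap B: target g' = 1⊕0 = 1, but every legal move changes the Grundy value (mex property), so 0 moves.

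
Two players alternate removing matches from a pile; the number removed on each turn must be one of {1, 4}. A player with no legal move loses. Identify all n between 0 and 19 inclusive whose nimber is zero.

G(0) = 0
G(1) = mex{0} = 1
G(2) = mex{1} = 0
G(3) = mex{0} = 1
G(4) = mex{1,0} = 2
G(5) = mex{2,1} = 0
G(6) = mex{0,0} = 1
G(7) = mex{1,1} = 0
G(8) = mex{0,2} = 1
G(9) = mex{1,0} = 2
G(10) = mex{2,1} = 0
G(11) = mex{0,0} = 1
G(12) = mex{1,1} = 0
G(13) = mex{0,2} = 1
G(14) = mex{1,0} = 2
G(15) = mex{2,1} = 0
G(16) = mex{0,0} = 1
G(17) = mex{1,1} = 0
G(18) = mex{0,2} = 1
G(19) = mex{1,0} = 2
P-positions are exactly the n with G(n) = 0.

0, 2, 5, 7, 10, 12, 15, 17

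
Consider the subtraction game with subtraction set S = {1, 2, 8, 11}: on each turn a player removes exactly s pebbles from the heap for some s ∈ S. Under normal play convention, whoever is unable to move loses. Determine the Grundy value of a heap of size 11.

2

G(0) = 0
G(1) = mex{0} = 1
G(2) = mex{1,0} = 2
G(3) = mex{2,1} = 0
G(4) = mex{0,2} = 1
G(5) = mex{1,0} = 2
G(6) = mex{2,1} = 0
G(7) = mex{0,2} = 1
G(8) = mex{1,0,0} = 2
G(9) = mex{2,1,1} = 0
G(10) = mex{0,2,2} = 1
G(11) = mex{1,0,0,0} = 2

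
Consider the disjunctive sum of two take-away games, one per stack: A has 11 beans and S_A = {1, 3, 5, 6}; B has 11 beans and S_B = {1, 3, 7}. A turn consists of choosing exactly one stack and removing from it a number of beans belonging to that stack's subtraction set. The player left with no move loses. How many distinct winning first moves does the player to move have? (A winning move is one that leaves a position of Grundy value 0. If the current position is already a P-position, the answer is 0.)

Stack A, S = {1, 3, 5, 6}:
G(0) = 0
G(1) = mex{0} = 1
G(2) = mex{1} = 0
G(3) = mex{0,0} = 1
G(4) = mex{1,1} = 0
G(5) = mex{0,0,0} = 1
G(6) = mex{1,1,1,0} = 2
G(7) = mex{2,0,0,1} = 3
G(8) = mex{3,1,1,0} = 2
G(9) = mex{2,2,0,1} = 3
G(10) = mex{3,3,1,0} = 2
G(11) = mex{2,2,2,1} = 0
G_A(11) = 0.
Stack B, S = {1, 3, 7}:
G(0) = 0
G(1) = mex{0} = 1
G(2) = mex{1} = 0
G(3) = mex{0,0} = 1
G(4) = mex{1,1} = 0
G(5) = mex{0,0} = 1
G(6) = mex{1,1} = 0
G(7) = mex{0,0,0} = 1
G(8) = mex{1,1,1} = 0
G(9) = mex{0,0,0} = 1
G(10) = mex{1,1,1} = 0
G(11) = mex{0,0,0} = 1
G_B(11) = 1.
Combined Grundy value = 0 ⊕ 1 = 1.
A winning move leaves total XOR = 0, i.e. changes one component's Grundy value g to g ⊕ X where X is the current total.
Stack A: need g' = 0⊕1 = 1. Options: 11−1→G=2, 11−3→G=2, 11−5→G=2, 11−6→G=1. Hits: 1.
Stack B: need g' = 1⊕1 = 0. Options: 11−1→G=0, 11−3→G=0, 11−7→G=0. Hits: 3.

4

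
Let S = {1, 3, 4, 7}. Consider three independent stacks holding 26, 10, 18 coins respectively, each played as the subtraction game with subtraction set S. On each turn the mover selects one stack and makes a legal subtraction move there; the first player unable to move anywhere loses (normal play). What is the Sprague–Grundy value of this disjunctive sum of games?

0

All stacks use S = {1, 3, 4, 7}:
n :  0  1  2  3  4  5  6  7  8  9 10 11 12 13 14 15 16 17 18 19 20 21 22 23 24 25 26
G :  0  1  0  1  2  3  2  3  0  1  0  1  2  3  2  3  0  1  0  1  2  3  2  3  0  1  0
Stack A: G(26) = 0.
Stack B: G(10) = 0.
Stack C: G(18) = 0.
Combined Grundy value = 0 ⊕ 0 ⊕ 0 = 0.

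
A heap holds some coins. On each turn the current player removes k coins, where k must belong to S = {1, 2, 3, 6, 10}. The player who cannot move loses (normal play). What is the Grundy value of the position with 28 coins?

G(0) = 0
G(1) = mex{0} = 1
G(2) = mex{1,0} = 2
G(3) = mex{2,1,0} = 3
G(4) = mex{3,2,1} = 0
G(5) = mex{0,3,2} = 1
G(6) = mex{1,0,3,0} = 2
G(7) = mex{2,1,0,1} = 3
G(8) = mex{3,2,1,2} = 0
G(9) = mex{0,3,2,3} = 1
G(10) = mex{1,0,3,0,0} = 2
G(11) = mex{2,1,0,1,1} = 3
G(12) = mex{3,2,1,2,2} = 0
G(13) = mex{0,3,2,3,3} = 1
G(14) = mex{1,0,3,0,0} = 2
G(15) = mex{2,1,0,1,1} = 3
G(16) = mex{3,2,1,2,2} = 0
G(17) = mex{0,3,2,3,3} = 1
G(18) = mex{1,0,3,0,0} = 2
G(19) = mex{2,1,0,1,1} = 3
G(20) = mex{3,2,1,2,2} = 0
G(21) = mex{0,3,2,3,3} = 1
G(22) = mex{1,0,3,0,0} = 2
G(23) = mex{2,1,0,1,1} = 3
G(24) = mex{3,2,1,2,2} = 0
G(25) = mex{0,3,2,3,3} = 1
G(26) = mex{1,0,3,0,0} = 2
G(27) = mex{2,1,0,1,1} = 3
G(28) = mex{3,2,1,2,2} = 0

0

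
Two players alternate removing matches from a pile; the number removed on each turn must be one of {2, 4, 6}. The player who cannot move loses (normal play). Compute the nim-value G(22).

G(0) = 0
G(1) = mex{} = 0
G(2) = mex{0} = 1
G(3) = mex{0} = 1
G(4) = mex{1,0} = 2
G(5) = mex{1,0} = 2
G(6) = mex{2,1,0} = 3
G(7) = mex{2,1,0} = 3
G(8) = mex{3,2,1} = 0
G(9) = mex{3,2,1} = 0
G(10) = mex{0,3,2} = 1
G(11) = mex{0,3,2} = 1
G(12) = mex{1,0,3} = 2
G(13) = mex{1,0,3} = 2
G(14) = mex{2,1,0} = 3
G(15) = mex{2,1,0} = 3
G(16) = mex{3,2,1} = 0
G(17) = mex{3,2,1} = 0
G(18) = mex{0,3,2} = 1
G(19) = mex{0,3,2} = 1
G(20) = mex{1,0,3} = 2
G(21) = mex{1,0,3} = 2
G(22) = mex{2,1,0} = 3

3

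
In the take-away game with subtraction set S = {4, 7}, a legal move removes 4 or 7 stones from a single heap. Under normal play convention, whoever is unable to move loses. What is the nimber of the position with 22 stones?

G(0) = 0
G(1) = mex{} = 0
G(2) = mex{} = 0
G(3) = mex{} = 0
G(4) = mex{0} = 1
G(5) = mex{0} = 1
G(6) = mex{0} = 1
G(7) = mex{0,0} = 1
G(8) = mex{1,0} = 2
G(9) = mex{1,0} = 2
G(10) = mex{1,0} = 2
G(11) = mex{1,1} = 0
G(12) = mex{2,1} = 0
G(13) = mex{2,1} = 0
G(14) = mex{2,1} = 0
G(15) = mex{0,2} = 1
G(16) = mex{0,2} = 1
G(17) = mex{0,2} = 1
G(18) = mex{0,0} = 1
G(19) = mex{1,0} = 2
G(20) = mex{1,0} = 2
G(21) = mex{1,0} = 2
G(22) = mex{1,1} = 0

0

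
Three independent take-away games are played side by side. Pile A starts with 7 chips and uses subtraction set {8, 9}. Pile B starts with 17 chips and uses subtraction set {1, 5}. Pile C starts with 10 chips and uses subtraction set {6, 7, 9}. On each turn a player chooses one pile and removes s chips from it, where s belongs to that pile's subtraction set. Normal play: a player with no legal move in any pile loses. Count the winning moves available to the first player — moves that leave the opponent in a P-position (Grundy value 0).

0

Pile A, S = {8, 9}:
n : 0 1 2 3 4 5 6 7
G : 0 0 0 0 0 0 0 0
G_A(7) = 0.
Pile B, S = {1, 5}:
n :  0  1  2  3  4  5  6  7  8  9 10 11 12 13 14 15 16 17
G :  0  1  0  1  0  1  0  1  0  1  0  1  0  1  0  1  0  1
G_B(17) = 1.
Pile C, S = {6, 7, 9}:
G(0) = 0
G(1) = mex{} = 0
G(2) = mex{} = 0
G(3) = mex{} = 0
G(4) = mex{} = 0
G(5) = mex{} = 0
G(6) = mex{0} = 1
G(7) = mex{0,0} = 1
G(8) = mex{0,0} = 1
G(9) = mex{0,0,0} = 1
G(10) = mex{0,0,0} = 1
G_C(10) = 1.
Combined Grundy value = 0 ⊕ 1 ⊕ 1 = 0.
A winning move leaves total XOR = 0, i.e. changes one component's Grundy value g to g ⊕ X where X is the current total.
Pile A: target g' = 0⊕0 = 0, but every legal move changes the Grundy value (mex property), so 0 moves.
Pile B: target g' = 1⊕0 = 1, but every legal move changes the Grundy value (mex property), so 0 moves.
Pile C: target g' = 1⊕0 = 1, but every legal move changes the Grundy value (mex property), so 0 moves.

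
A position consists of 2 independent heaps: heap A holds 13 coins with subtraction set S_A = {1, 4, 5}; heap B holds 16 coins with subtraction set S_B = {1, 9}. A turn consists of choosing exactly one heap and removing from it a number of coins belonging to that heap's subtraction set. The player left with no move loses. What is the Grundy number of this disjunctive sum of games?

Heap A, S = {1, 4, 5}:
G(0) = 0
G(1) = mex{0} = 1
G(2) = mex{1} = 0
G(3) = mex{0} = 1
G(4) = mex{1,0} = 2
G(5) = mex{2,1,0} = 3
G(6) = mex{3,0,1} = 2
G(7) = mex{2,1,0} = 3
G(8) = mex{3,2,1} = 0
G(9) = mex{0,3,2} = 1
G(10) = mex{1,2,3} = 0
G(11) = mex{0,3,2} = 1
G(12) = mex{1,0,3} = 2
G(13) = mex{2,1,0} = 3
G_A(13) = 3.
Heap B, S = {1, 9}:
n :  0  1  2  3  4  5  6  7  8  9 10 11 12 13 14 15 16
G :  0  1  0  1  0  1  0  1  0  1  0  1  0  1  0  1  0
G_B(16) = 0.
Combined Grundy value = 3 ⊕ 0 = 3.

3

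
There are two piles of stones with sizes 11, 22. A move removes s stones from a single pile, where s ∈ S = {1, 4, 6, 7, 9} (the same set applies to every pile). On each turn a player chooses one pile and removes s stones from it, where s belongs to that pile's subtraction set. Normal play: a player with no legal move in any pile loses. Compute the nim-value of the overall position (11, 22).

3

All piles use S = {1, 4, 6, 7, 9}:
n :  0  1  2  3  4  5  6  7  8  9 10 11 12 13 14 15 16 17 18 19 20 21 22
G :  0  1  0  1  2  0  1  2  3  2  0  1  2  0  1  0  1  2  0  1  2  3  2
Pile A: G(11) = 1.
Pile B: G(22) = 2.
Combined Grundy value = 1 ⊕ 2 = 3.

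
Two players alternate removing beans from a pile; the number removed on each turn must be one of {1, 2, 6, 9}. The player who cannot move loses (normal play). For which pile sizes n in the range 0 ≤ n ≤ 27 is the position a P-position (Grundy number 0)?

0, 3, 7, 10, 14, 17, 21, 24

G(0) = 0
G(1) = mex{0} = 1
G(2) = mex{1,0} = 2
G(3) = mex{2,1} = 0
G(4) = mex{0,2} = 1
G(5) = mex{1,0} = 2
G(6) = mex{2,1,0} = 3
G(7) = mex{3,2,1} = 0
G(8) = mex{0,3,2} = 1
G(9) = mex{1,0,0,0} = 2
G(10) = mex{2,1,1,1} = 0
G(11) = mex{0,2,2,2} = 1
G(12) = mex{1,0,3,0} = 2
G(13) = mex{2,1,0,1} = 3
G(14) = mex{3,2,1,2} = 0
G(15) = mex{0,3,2,3} = 1
G(16) = mex{1,0,0,0} = 2
G(17) = mex{2,1,1,1} = 0
G(18) = mex{0,2,2,2} = 1
G(19) = mex{1,0,3,0} = 2
G(20) = mex{2,1,0,1} = 3
G(21) = mex{3,2,1,2} = 0
G(22) = mex{0,3,2,3} = 1
G(23) = mex{1,0,0,0} = 2
G(24) = mex{2,1,1,1} = 0
G(25) = mex{0,2,2,2} = 1
G(26) = mex{1,0,3,0} = 2
G(27) = mex{2,1,0,1} = 3
P-positions are exactly the n with G(n) = 0.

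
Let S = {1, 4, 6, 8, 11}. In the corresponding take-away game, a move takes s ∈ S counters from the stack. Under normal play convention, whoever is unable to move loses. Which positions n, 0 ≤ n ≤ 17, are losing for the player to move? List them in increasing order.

0, 2, 5, 7, 12, 14, 17

G(0) = 0
G(1) = mex{0} = 1
G(2) = mex{1} = 0
G(3) = mex{0} = 1
G(4) = mex{1,0} = 2
G(5) = mex{2,1} = 0
G(6) = mex{0,0,0} = 1
G(7) = mex{1,1,1} = 0
G(8) = mex{0,2,0,0} = 1
G(9) = mex{1,0,1,1} = 2
G(10) = mex{2,1,2,0} = 3
G(11) = mex{3,0,0,1,0} = 2
G(12) = mex{2,1,1,2,1} = 0
G(13) = mex{0,2,0,0,0} = 1
G(14) = mex{1,3,1,1,1} = 0
G(15) = mex{0,2,2,0,2} = 1
G(16) = mex{1,0,3,1,0} = 2
G(17) = mex{2,1,2,2,1} = 0
P-positions are exactly the n with G(n) = 0.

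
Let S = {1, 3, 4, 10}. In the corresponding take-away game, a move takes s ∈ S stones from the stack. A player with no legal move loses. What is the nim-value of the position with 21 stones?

0

G(0) = 0
G(1) = mex{0} = 1
G(2) = mex{1} = 0
G(3) = mex{0,0} = 1
G(4) = mex{1,1,0} = 2
G(5) = mex{2,0,1} = 3
G(6) = mex{3,1,0} = 2
G(7) = mex{2,2,1} = 0
G(8) = mex{0,3,2} = 1
G(9) = mex{1,2,3} = 0
G(10) = mex{0,0,2,0} = 1
G(11) = mex{1,1,0,1} = 2
G(12) = mex{2,0,1,0} = 3
G(13) = mex{3,1,0,1} = 2
G(14) = mex{2,2,1,2} = 0
G(15) = mex{0,3,2,3} = 1
G(16) = mex{1,2,3,2} = 0
G(17) = mex{0,0,2,0} = 1
G(18) = mex{1,1,0,1} = 2
G(19) = mex{2,0,1,0} = 3
G(20) = mex{3,1,0,1} = 2
G(21) = mex{2,2,1,2} = 0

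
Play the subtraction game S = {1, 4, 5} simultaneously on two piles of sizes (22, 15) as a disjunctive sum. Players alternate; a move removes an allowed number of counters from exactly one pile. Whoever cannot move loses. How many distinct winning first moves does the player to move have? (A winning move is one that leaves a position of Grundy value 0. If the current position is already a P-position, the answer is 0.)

2

All piles use S = {1, 4, 5}:
n :  0  1  2  3  4  5  6  7  8  9 10 11 12 13 14 15 16 17 18 19 20 21 22
G :  0  1  0  1  2  3  2  3  0  1  0  1  2  3  2  3  0  1  0  1  2  3  2
Pile A: G(22) = 2.
Pile B: G(15) = 3.
Combined Grundy value = 2 ⊕ 3 = 1.
A winning move leaves total XOR = 0, i.e. changes one component's Grundy value g to g ⊕ X where X is the current total.
Pile A: need g' = 2⊕1 = 3. Options: 22−1→G=3, 22−4→G=0, 22−5→G=1. Hits: 1.
Pile B: need g' = 3⊕1 = 2. Options: 15−1→G=2, 15−4→G=1, 15−5→G=0. Hits: 1.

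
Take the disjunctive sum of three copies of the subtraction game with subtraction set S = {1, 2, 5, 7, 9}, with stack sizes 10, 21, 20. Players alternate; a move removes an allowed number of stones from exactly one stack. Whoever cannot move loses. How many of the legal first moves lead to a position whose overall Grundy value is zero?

2

All stacks use S = {1, 2, 5, 7, 9}:
n :  0  1  2  3  4  5  6  7  8  9 10 11 12 13 14 15 16 17 18 19 20 21
G :  0  1  2  0  1  2  0  1  2  3  4  5  3  4  0  1  2  0  1  2  0  1
Stack A: G(10) = 4.
Stack B: G(21) = 1.
Stack C: G(20) = 0.
Combined Grundy value = 4 ⊕ 1 ⊕ 0 = 5.
A winning move leaves total XOR = 0, i.e. changes one component's Grundy value g to g ⊕ X where X is the current total.
Stack A: need g' = 4⊕5 = 1. Options: 10−1→G=3, 10−2→G=2, 10−5→G=2, 10−7→G=0, 10−9→G=1. Hits: 1.
Stack B: need g' = 1⊕5 = 4. Options: 21−1→G=0, 21−2→G=2, 21−5→G=2, 21−7→G=0, 21−9→G=3. Hits: 0.
Stack C: need g' = 0⊕5 = 5. Options: 20−1→G=2, 20−2→G=1, 20−5→G=1, 20−7→G=4, 20−9→G=5. Hits: 1.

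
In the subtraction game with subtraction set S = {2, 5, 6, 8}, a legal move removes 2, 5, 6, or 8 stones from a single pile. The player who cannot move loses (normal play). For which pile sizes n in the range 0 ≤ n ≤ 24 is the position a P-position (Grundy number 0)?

n :  0  1  2  3  4  5  6  7  8  9 10 11 12 13 14 15 16 17 18 19 20 21 22 23 24
G :  0  0  1  1  0  2  1  3  2  2  3  0  2  1  0  0  1  1  0  2  1  3  2  2  3
P-positions are exactly the n with G(n) = 0.

0, 1, 4, 11, 14, 15, 18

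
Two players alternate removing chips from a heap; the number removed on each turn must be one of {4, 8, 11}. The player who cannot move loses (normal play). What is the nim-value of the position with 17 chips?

0

G(0) = 0
G(1) = mex{} = 0
G(2) = mex{} = 0
G(3) = mex{} = 0
G(4) = mex{0} = 1
G(5) = mex{0} = 1
G(6) = mex{0} = 1
G(7) = mex{0} = 1
G(8) = mex{1,0} = 2
G(9) = mex{1,0} = 2
G(10) = mex{1,0} = 2
G(11) = mex{1,0,0} = 2
G(12) = mex{2,1,0} = 3
G(13) = mex{2,1,0} = 3
G(14) = mex{2,1,0} = 3
G(15) = mex{2,1,1} = 0
G(16) = mex{3,2,1} = 0
G(17) = mex{3,2,1} = 0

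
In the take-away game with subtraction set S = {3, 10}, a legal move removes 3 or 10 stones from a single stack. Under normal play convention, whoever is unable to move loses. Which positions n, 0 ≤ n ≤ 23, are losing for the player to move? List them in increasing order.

n :  0  1  2  3  4  5  6  7  8  9 10 11 12 13 14 15 16 17 18 19 20 21 22 23
G :  0  0  0  1  1  1  0  0  0  1  1  1  2  0  0  0  1  1  1  0  0  0  1  1
P-positions are exactly the n with G(n) = 0.

0, 1, 2, 6, 7, 8, 13, 14, 15, 19, 20, 21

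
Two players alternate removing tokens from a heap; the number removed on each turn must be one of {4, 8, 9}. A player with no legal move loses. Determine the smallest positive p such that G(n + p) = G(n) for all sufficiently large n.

n :  0  1  2  3  4  5  6  7  8  9 10 11 12 13 14 15 16 17 18 19 20 21 22 23 24 25 26 27
G :  0  0  0  0  1  1  1  1  2  2  2  2  3  0  0  0  0  1  1  1  1  2  2  2  2  3  0  0
G(n+13) = G(n) holds for n = 0,…,8 (a full window of length max(S) = 9), so the sequence is purely periodic with period 13.

13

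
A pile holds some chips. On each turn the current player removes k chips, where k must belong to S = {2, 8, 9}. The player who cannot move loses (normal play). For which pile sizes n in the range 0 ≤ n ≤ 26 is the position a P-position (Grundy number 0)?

0, 1, 4, 5, 11, 15, 16, 21, 22, 26

G(0) = 0
G(1) = mex{} = 0
G(2) = mex{0} = 1
G(3) = mex{0} = 1
G(4) = mex{1} = 0
G(5) = mex{1} = 0
G(6) = mex{0} = 1
G(7) = mex{0} = 1
G(8) = mex{1,0} = 2
G(9) = mex{1,0,0} = 2
G(10) = mex{2,1,0} = 3
G(11) = mex{2,1,1} = 0
G(12) = mex{3,0,1} = 2
G(13) = mex{0,0,0} = 1
G(14) = mex{2,1,0} = 3
G(15) = mex{1,1,1} = 0
G(16) = mex{3,2,1} = 0
G(17) = mex{0,2,2} = 1
G(18) = mex{0,3,2} = 1
G(19) = mex{1,0,3} = 2
G(20) = mex{1,2,0} = 3
G(21) = mex{2,1,2} = 0
G(22) = mex{3,3,1} = 0
G(23) = mex{0,0,3} = 1
G(24) = mex{0,0,0} = 1
G(25) = mex{1,1,0} = 2
G(26) = mex{1,1,1} = 0
P-positions are exactly the n with G(n) = 0.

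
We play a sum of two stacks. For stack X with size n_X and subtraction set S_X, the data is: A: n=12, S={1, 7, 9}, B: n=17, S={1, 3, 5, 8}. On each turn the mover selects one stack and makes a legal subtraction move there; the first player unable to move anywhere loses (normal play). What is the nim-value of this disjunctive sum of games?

Stack A, S = {1, 7, 9}:
n :  0  1  2  3  4  5  6  7  8  9 10 11 12
G :  0  1  0  1  0  1  0  1  0  1  0  1  0
G_A(12) = 0.
Stack B, S = {1, 3, 5, 8}:
G(0) = 0
G(1) = mex{0} = 1
G(2) = mex{1} = 0
G(3) = mex{0,0} = 1
G(4) = mex{1,1} = 0
G(5) = mex{0,0,0} = 1
G(6) = mex{1,1,1} = 0
G(7) = mex{0,0,0} = 1
G(8) = mex{1,1,1,0} = 2
G(9) = mex{2,0,0,1} = 3
G(10) = mex{3,1,1,0} = 2
G(11) = mex{2,2,0,1} = 3
G(12) = mex{3,3,1,0} = 2
G(13) = mex{2,2,2,1} = 0
G(14) = mex{0,3,3,0} = 1
G(15) = mex{1,2,2,1} = 0
G(16) = mex{0,0,3,2} = 1
G(17) = mex{1,1,2,3} = 0
G_B(17) = 0.
Combined Grundy value = 0 ⊕ 0 = 0.

0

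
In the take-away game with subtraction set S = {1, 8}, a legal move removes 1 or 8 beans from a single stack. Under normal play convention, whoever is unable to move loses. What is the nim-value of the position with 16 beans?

n :  0  1  2  3  4  5  6  7  8  9 10 11 12 13 14 15 16
G :  0  1  0  1  0  1  0  1  2  0  1  0  1  0  1  0  1

1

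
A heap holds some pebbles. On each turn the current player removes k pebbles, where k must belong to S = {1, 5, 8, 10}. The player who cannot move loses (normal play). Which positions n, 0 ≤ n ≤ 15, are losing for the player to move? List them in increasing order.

G(0) = 0
G(1) = mex{0} = 1
G(2) = mex{1} = 0
G(3) = mex{0} = 1
G(4) = mex{1} = 0
G(5) = mex{0,0} = 1
G(6) = mex{1,1} = 0
G(7) = mex{0,0} = 1
G(8) = mex{1,1,0} = 2
G(9) = mex{2,0,1} = 3
G(10) = mex{3,1,0,0} = 2
G(11) = mex{2,0,1,1} = 3
G(12) = mex{3,1,0,0} = 2
G(13) = mex{2,2,1,1} = 0
G(14) = mex{0,3,0,0} = 1
G(15) = mex{1,2,1,1} = 0
P-positions are exactly the n with G(n) = 0.

0, 2, 4, 6, 13, 15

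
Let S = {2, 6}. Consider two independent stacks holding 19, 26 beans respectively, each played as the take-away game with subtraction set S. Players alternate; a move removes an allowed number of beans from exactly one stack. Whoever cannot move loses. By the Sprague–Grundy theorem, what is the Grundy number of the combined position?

All stacks use S = {2, 6}:
n :  0  1  2  3  4  5  6  7  8  9 10 11 12 13 14 15 16 17 18 19 20 21 22 23 24 25 26
G :  0  0  1  1  0  0  1  1  0  0  1  1  0  0  1  1  0  0  1  1  0  0  1  1  0  0  1
Stack A: G(19) = 1.
Stack B: G(26) = 1.
Combined Grundy value = 1 ⊕ 1 = 0.

0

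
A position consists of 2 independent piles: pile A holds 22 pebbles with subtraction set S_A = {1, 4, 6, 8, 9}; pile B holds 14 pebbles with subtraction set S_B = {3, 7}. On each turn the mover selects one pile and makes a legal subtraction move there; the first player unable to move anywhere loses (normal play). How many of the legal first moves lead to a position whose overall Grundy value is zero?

Pile A, S = {1, 4, 6, 8, 9}:
n :  0  1  2  3  4  5  6  7  8  9 10 11 12 13 14 15 16 17 18 19 20 21 22
G :  0  1  0  1  2  0  1  0  1  2  3  2  0  1  2  3  2  0  1  0  1  2  0
G_A(22) = 0.
Pile B, S = {3, 7}:
G(0) = 0
G(1) = mex{} = 0
G(2) = mex{} = 0
G(3) = mex{0} = 1
G(4) = mex{0} = 1
G(5) = mex{0} = 1
G(6) = mex{1} = 0
G(7) = mex{1,0} = 2
G(8) = mex{1,0} = 2
G(9) = mex{0,0} = 1
G(10) = mex{2,1} = 0
G(11) = mex{2,1} = 0
G(12) = mex{1,1} = 0
G(13) = mex{0,0} = 1
G(14) = mex{0,2} = 1
G_B(14) = 1.
Combined Grundy value = 0 ⊕ 1 = 1.
A winning move leaves total XOR = 0, i.e. changes one component's Grundy value g to g ⊕ X where X is the current total.
Pile A: need g' = 0⊕1 = 1. Options: 22−1→G=2, 22−4→G=1, 22−6→G=2, 22−8→G=2, 22−9→G=1. Hits: 2.
Pile B: need g' = 1⊕1 = 0. Options: 14−3→G=0, 14−7→G=2. Hits: 1.

3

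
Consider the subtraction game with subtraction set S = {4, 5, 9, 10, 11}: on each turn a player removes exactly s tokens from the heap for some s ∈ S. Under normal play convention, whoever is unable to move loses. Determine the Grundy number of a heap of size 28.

G(0) = 0
G(1) = mex{} = 0
G(2) = mex{} = 0
G(3) = mex{} = 0
G(4) = mex{0} = 1
G(5) = mex{0,0} = 1
G(6) = mex{0,0} = 1
G(7) = mex{0,0} = 1
G(8) = mex{1,0} = 2
G(9) = mex{1,1,0} = 2
G(10) = mex{1,1,0,0} = 2
G(11) = mex{1,1,0,0,0} = 2
G(12) = mex{2,1,0,0,0} = 3
G(13) = mex{2,2,1,0,0} = 3
G(14) = mex{2,2,1,1,0} = 3
G(15) = mex{2,2,1,1,1} = 0
G(16) = mex{3,2,1,1,1} = 0
G(17) = mex{3,3,2,1,1} = 0
G(18) = mex{3,3,2,2,1} = 0
G(19) = mex{0,3,2,2,2} = 1
G(20) = mex{0,0,2,2,2} = 1
G(21) = mex{0,0,3,2,2} = 1
G(22) = mex{0,0,3,3,2} = 1
G(23) = mex{1,0,3,3,3} = 2
G(24) = mex{1,1,0,3,3} = 2
G(25) = mex{1,1,0,0,3} = 2
G(26) = mex{1,1,0,0,0} = 2
G(27) = mex{2,1,0,0,0} = 3
G(28) = mex{2,2,1,0,0} = 3

3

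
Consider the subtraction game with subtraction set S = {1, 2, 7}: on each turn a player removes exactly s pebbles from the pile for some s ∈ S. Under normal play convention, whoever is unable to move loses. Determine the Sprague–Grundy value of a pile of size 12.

0

G(0) = 0
G(1) = mex{0} = 1
G(2) = mex{1,0} = 2
G(3) = mex{2,1} = 0
G(4) = mex{0,2} = 1
G(5) = mex{1,0} = 2
G(6) = mex{2,1} = 0
G(7) = mex{0,2,0} = 1
G(8) = mex{1,0,1} = 2
G(9) = mex{2,1,2} = 0
G(10) = mex{0,2,0} = 1
G(11) = mex{1,0,1} = 2
G(12) = mex{2,1,2} = 0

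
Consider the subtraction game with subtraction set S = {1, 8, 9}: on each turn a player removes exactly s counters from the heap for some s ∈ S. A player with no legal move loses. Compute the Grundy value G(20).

0

n :  0  1  2  3  4  5  6  7  8  9 10 11 12 13 14 15 16 17 18 19 20
G :  0  1  0  1  0  1  0  1  2  3  2  3  2  3  2  3  0  1  0  1  0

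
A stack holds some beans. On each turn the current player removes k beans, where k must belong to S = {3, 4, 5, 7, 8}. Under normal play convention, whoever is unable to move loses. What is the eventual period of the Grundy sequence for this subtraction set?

n :  0  1  2  3  4  5  6  7  8  9 10 11 12 13 14 15 16 17 18 19 20 21 22 23
G :  0  0  0  1  1  1  2  2  2  3  3  0  0  0  1  1  1  2  2  2  3  3  0  0
G(n+11) = G(n) holds for n = 0,…,7 (a full window of length max(S) = 8), so the sequence is purely periodic with period 11.

11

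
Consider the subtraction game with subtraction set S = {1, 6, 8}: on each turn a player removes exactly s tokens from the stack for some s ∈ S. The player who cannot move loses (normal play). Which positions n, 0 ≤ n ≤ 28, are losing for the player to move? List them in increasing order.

0, 2, 4, 7, 9, 11, 14, 16, 18, 21, 23, 25, 28

G(0) = 0
G(1) = mex{0} = 1
G(2) = mex{1} = 0
G(3) = mex{0} = 1
G(4) = mex{1} = 0
G(5) = mex{0} = 1
G(6) = mex{1,0} = 2
G(7) = mex{2,1} = 0
G(8) = mex{0,0,0} = 1
G(9) = mex{1,1,1} = 0
G(10) = mex{0,0,0} = 1
G(11) = mex{1,1,1} = 0
G(12) = mex{0,2,0} = 1
G(13) = mex{1,0,1} = 2
G(14) = mex{2,1,2} = 0
G(15) = mex{0,0,0} = 1
G(16) = mex{1,1,1} = 0
G(17) = mex{0,0,0} = 1
G(18) = mex{1,1,1} = 0
G(19) = mex{0,2,0} = 1
G(20) = mex{1,0,1} = 2
G(21) = mex{2,1,2} = 0
G(22) = mex{0,0,0} = 1
G(23) = mex{1,1,1} = 0
G(24) = mex{0,0,0} = 1
G(25) = mex{1,1,1} = 0
G(26) = mex{0,2,0} = 1
G(27) = mex{1,0,1} = 2
G(28) = mex{2,1,2} = 0
P-positions are exactly the n with G(n) = 0.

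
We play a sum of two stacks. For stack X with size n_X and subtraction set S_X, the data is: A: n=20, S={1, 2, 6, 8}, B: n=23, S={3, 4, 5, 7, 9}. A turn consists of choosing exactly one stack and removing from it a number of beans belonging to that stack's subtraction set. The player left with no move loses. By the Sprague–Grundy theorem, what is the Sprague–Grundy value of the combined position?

0

Stack A, S = {1, 2, 6, 8}:
G(0) = 0
G(1) = mex{0} = 1
G(2) = mex{1,0} = 2
G(3) = mex{2,1} = 0
G(4) = mex{0,2} = 1
G(5) = mex{1,0} = 2
G(6) = mex{2,1,0} = 3
G(7) = mex{3,2,1} = 0
G(8) = mex{0,3,2,0} = 1
G(9) = mex{1,0,0,1} = 2
G(10) = mex{2,1,1,2} = 0
G(11) = mex{0,2,2,0} = 1
G(12) = mex{1,0,3,1} = 2
G(13) = mex{2,1,0,2} = 3
G(14) = mex{3,2,1,3} = 0
G(15) = mex{0,3,2,0} = 1
G(16) = mex{1,0,0,1} = 2
G(17) = mex{2,1,1,2} = 0
G(18) = mex{0,2,2,0} = 1
G(19) = mex{1,0,3,1} = 2
G(20) = mex{2,1,0,2} = 3
G_A(20) = 3.
Stack B, S = {3, 4, 5, 7, 9}:
G(0) = 0
G(1) = mex{} = 0
G(2) = mex{} = 0
G(3) = mex{0} = 1
G(4) = mex{0,0} = 1
G(5) = mex{0,0,0} = 1
G(6) = mex{1,0,0} = 2
G(7) = mex{1,1,0,0} = 2
G(8) = mex{1,1,1,0} = 2
G(9) = mex{2,1,1,0,0} = 3
G(10) = mex{2,2,1,1,0} = 3
G(11) = mex{2,2,2,1,0} = 3
G(12) = mex{3,2,2,1,1} = 0
G(13) = mex{3,3,2,2,1} = 0
G(14) = mex{3,3,3,2,1} = 0
G(15) = mex{0,3,3,2,2} = 1
G(16) = mex{0,0,3,3,2} = 1
G(17) = mex{0,0,0,3,2} = 1
G(18) = mex{1,0,0,3,3} = 2
G(19) = mex{1,1,0,0,3} = 2
G(20) = mex{1,1,1,0,3} = 2
G(21) = mex{2,1,1,0,0} = 3
G(22) = mex{2,2,1,1,0} = 3
G(23) = mex{2,2,2,1,0} = 3
G_B(23) = 3.
Combined Grundy value = 3 ⊕ 3 = 0.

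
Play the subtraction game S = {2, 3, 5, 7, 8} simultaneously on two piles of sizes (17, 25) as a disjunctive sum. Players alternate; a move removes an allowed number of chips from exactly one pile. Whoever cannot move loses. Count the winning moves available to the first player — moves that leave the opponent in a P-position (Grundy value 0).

All piles use S = {2, 3, 5, 7, 8}:
n :  0  1  2  3  4  5  6  7  8  9 10 11 12 13 14 15 16 17 18 19 20 21 22 23 24 25
G :  0  0  1  1  2  2  3  3  4  4  0  0  1  1  2  2  3  3  4  4  0  0  1  1  2  2
Pile A: G(17) = 3.
Pile B: G(25) = 2.
Combined Grundy value = 3 ⊕ 2 = 1.
A winning move leaves total XOR = 0, i.e. changes one component's Grundy value g to g ⊕ X where X is the current total.
Pile A: need g' = 3⊕1 = 2. Options: 17−2→G=2, 17−3→G=2, 17−5→G=1, 17−7→G=0, 17−8→G=4. Hits: 2.
Pile B: need g' = 2⊕1 = 3. Options: 25−2→G=1, 25−3→G=1, 25−5→G=0, 25−7→G=4, 25−8→G=3. Hits: 1.

3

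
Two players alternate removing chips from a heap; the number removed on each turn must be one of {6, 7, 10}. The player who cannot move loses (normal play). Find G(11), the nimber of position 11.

1

G(0) = 0
G(1) = mex{} = 0
G(2) = mex{} = 0
G(3) = mex{} = 0
G(4) = mex{} = 0
G(5) = mex{} = 0
G(6) = mex{0} = 1
G(7) = mex{0,0} = 1
G(8) = mex{0,0} = 1
G(9) = mex{0,0} = 1
G(10) = mex{0,0,0} = 1
G(11) = mex{0,0,0} = 1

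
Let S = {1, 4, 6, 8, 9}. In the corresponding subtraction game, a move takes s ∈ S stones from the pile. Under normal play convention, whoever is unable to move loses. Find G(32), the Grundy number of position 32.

3

G(0) = 0
G(1) = mex{0} = 1
G(2) = mex{1} = 0
G(3) = mex{0} = 1
G(4) = mex{1,0} = 2
G(5) = mex{2,1} = 0
G(6) = mex{0,0,0} = 1
G(7) = mex{1,1,1} = 0
G(8) = mex{0,2,0,0} = 1
G(9) = mex{1,0,1,1,0} = 2
G(10) = mex{2,1,2,0,1} = 3
G(11) = mex{3,0,0,1,0} = 2
G(12) = mex{2,1,1,2,1} = 0
G(13) = mex{0,2,0,0,2} = 1
G(14) = mex{1,3,1,1,0} = 2
G(15) = mex{2,2,2,0,1} = 3
G(16) = mex{3,0,3,1,0} = 2
G(17) = mex{2,1,2,2,1} = 0
G(18) = mex{0,2,0,3,2} = 1
G(19) = mex{1,3,1,2,3} = 0
G(20) = mex{0,2,2,0,2} = 1
G(21) = mex{1,0,3,1,0} = 2
G(22) = mex{2,1,2,2,1} = 0
G(23) = mex{0,0,0,3,2} = 1
G(24) = mex{1,1,1,2,3} = 0
G(25) = mex{0,2,0,0,2} = 1
G(26) = mex{1,0,1,1,0} = 2
G(27) = mex{2,1,2,0,1} = 3
G(28) = mex{3,0,0,1,0} = 2
G(29) = mex{2,1,1,2,1} = 0
G(30) = mex{0,2,0,0,2} = 1
G(31) = mex{1,3,1,1,0} = 2
G(32) = mex{2,2,2,0,1} = 3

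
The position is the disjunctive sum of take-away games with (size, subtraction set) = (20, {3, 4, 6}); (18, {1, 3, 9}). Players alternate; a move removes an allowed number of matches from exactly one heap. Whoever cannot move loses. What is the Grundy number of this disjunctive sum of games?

Heap A, S = {3, 4, 6}:
n :  0  1  2  3  4  5  6  7  8  9 10 11 12 13 14 15 16 17 18 19 20
G :  0  0  0  1  1  1  2  2  2  0  0  0  1  1  1  2  2  2  0  0  0
G_A(20) = 0.
Heap B, S = {1, 3, 9}:
G(0) = 0
G(1) = mex{0} = 1
G(2) = mex{1} = 0
G(3) = mex{0,0} = 1
G(4) = mex{1,1} = 0
G(5) = mex{0,0} = 1
G(6) = mex{1,1} = 0
G(7) = mex{0,0} = 1
G(8) = mex{1,1} = 0
G(9) = mex{0,0,0} = 1
G(10) = mex{1,1,1} = 0
G(11) = mex{0,0,0} = 1
G(12) = mex{1,1,1} = 0
G(13) = mex{0,0,0} = 1
G(14) = mex{1,1,1} = 0
G(15) = mex{0,0,0} = 1
G(16) = mex{1,1,1} = 0
G(17) = mex{0,0,0} = 1
G(18) = mex{1,1,1} = 0
G_B(18) = 0.
Combined Grundy value = 0 ⊕ 0 = 0.

0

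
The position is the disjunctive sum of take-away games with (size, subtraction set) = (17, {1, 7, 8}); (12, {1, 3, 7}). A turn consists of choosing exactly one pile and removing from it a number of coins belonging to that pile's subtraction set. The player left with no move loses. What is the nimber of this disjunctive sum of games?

0

Pile A, S = {1, 7, 8}:
G(0) = 0
G(1) = mex{0} = 1
G(2) = mex{1} = 0
G(3) = mex{0} = 1
G(4) = mex{1} = 0
G(5) = mex{0} = 1
G(6) = mex{1} = 0
G(7) = mex{0,0} = 1
G(8) = mex{1,1,0} = 2
G(9) = mex{2,0,1} = 3
G(10) = mex{3,1,0} = 2
G(11) = mex{2,0,1} = 3
G(12) = mex{3,1,0} = 2
G(13) = mex{2,0,1} = 3
G(14) = mex{3,1,0} = 2
G(15) = mex{2,2,1} = 0
G(16) = mex{0,3,2} = 1
G(17) = mex{1,2,3} = 0
G_A(17) = 0.
Pile B, S = {1, 3, 7}:
n :  0  1  2  3  4  5  6  7  8  9 10 11 12
G :  0  1  0  1  0  1  0  1  0  1  0  1  0
G_B(12) = 0.
Combined Grundy value = 0 ⊕ 0 = 0.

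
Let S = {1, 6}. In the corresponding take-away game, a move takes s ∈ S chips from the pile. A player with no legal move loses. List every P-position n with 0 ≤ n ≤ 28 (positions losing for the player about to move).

0, 2, 4, 7, 9, 11, 14, 16, 18, 21, 23, 25, 28

n :  0  1  2  3  4  5  6  7  8  9 10 11 12 13 14 15 16 17 18 19 20 21 22 23 24 25 26 27 28
G :  0  1  0  1  0  1  2  0  1  0  1  0  1  2  0  1  0  1  0  1  2  0  1  0  1  0  1  2  0
P-positions are exactly the n with G(n) = 0.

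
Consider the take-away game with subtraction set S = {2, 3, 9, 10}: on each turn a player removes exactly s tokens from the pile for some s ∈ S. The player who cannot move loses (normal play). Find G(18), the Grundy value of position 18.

0

G(0) = 0
G(1) = mex{} = 0
G(2) = mex{0} = 1
G(3) = mex{0,0} = 1
G(4) = mex{1,0} = 2
G(5) = mex{1,1} = 0
G(6) = mex{2,1} = 0
G(7) = mex{0,2} = 1
G(8) = mex{0,0} = 1
G(9) = mex{1,0,0} = 2
G(10) = mex{1,1,0,0} = 2
G(11) = mex{2,1,1,0} = 3
G(12) = mex{2,2,1,1} = 0
G(13) = mex{3,2,2,1} = 0
G(14) = mex{0,3,0,2} = 1
G(15) = mex{0,0,0,0} = 1
G(16) = mex{1,0,1,0} = 2
G(17) = mex{1,1,1,1} = 0
G(18) = mex{2,1,2,1} = 0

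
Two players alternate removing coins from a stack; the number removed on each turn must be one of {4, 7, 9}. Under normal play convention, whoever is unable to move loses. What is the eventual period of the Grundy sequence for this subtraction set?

13

G(0) = 0
G(1) = mex{} = 0
G(2) = mex{} = 0
G(3) = mex{} = 0
G(4) = mex{0} = 1
G(5) = mex{0} = 1
G(6) = mex{0} = 1
G(7) = mex{0,0} = 1
G(8) = mex{1,0} = 2
G(9) = mex{1,0,0} = 2
G(10) = mex{1,0,0} = 2
G(11) = mex{1,1,0} = 2
G(12) = mex{2,1,0} = 3
G(13) = mex{2,1,1} = 0
G(14) = mex{2,1,1} = 0
G(15) = mex{2,2,1} = 0
G(16) = mex{3,2,1} = 0
G(17) = mex{0,2,2} = 1
G(18) = mex{0,2,2} = 1
G(19) = mex{0,3,2} = 1
G(20) = mex{0,0,2} = 1
G(21) = mex{1,0,3} = 2
G(22) = mex{1,0,0} = 2
G(23) = mex{1,0,0} = 2
G(24) = mex{1,1,0} = 2
G(25) = mex{2,1,0} = 3
G(26) = mex{2,1,1} = 0
G(27) = mex{2,1,1} = 0
G(n+13) = G(n) holds for n = 0,…,8 (a full window of length max(S) = 9), so the sequence is purely periodic with period 13.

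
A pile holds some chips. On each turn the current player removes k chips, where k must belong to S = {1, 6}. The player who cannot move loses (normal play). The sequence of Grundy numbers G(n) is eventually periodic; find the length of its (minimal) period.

7

G(0) = 0
G(1) = mex{0} = 1
G(2) = mex{1} = 0
G(3) = mex{0} = 1
G(4) = mex{1} = 0
G(5) = mex{0} = 1
G(6) = mex{1,0} = 2
G(7) = mex{2,1} = 0
G(8) = mex{0,0} = 1
G(9) = mex{1,1} = 0
G(10) = mex{0,0} = 1
G(11) = mex{1,1} = 0
G(12) = mex{0,2} = 1
G(13) = mex{1,0} = 2
G(14) = mex{2,1} = 0
G(15) = mex{0,0} = 1
G(n+7) = G(n) holds for n = 0,…,5 (a full window of length max(S) = 6), so the sequence is purely periodic with period 7.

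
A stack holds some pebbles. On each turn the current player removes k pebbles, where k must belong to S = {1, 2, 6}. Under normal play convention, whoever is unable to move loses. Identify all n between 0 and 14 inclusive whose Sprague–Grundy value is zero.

0, 3, 7, 10, 14

G(0) = 0
G(1) = mex{0} = 1
G(2) = mex{1,0} = 2
G(3) = mex{2,1} = 0
G(4) = mex{0,2} = 1
G(5) = mex{1,0} = 2
G(6) = mex{2,1,0} = 3
G(7) = mex{3,2,1} = 0
G(8) = mex{0,3,2} = 1
G(9) = mex{1,0,0} = 2
G(10) = mex{2,1,1} = 0
G(11) = mex{0,2,2} = 1
G(12) = mex{1,0,3} = 2
G(13) = mex{2,1,0} = 3
G(14) = mex{3,2,1} = 0
P-positions are exactly the n with G(n) = 0.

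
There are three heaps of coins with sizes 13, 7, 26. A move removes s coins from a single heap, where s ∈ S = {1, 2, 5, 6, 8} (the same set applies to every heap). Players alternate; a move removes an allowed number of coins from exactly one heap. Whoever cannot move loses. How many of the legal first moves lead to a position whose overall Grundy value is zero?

All heaps use S = {1, 2, 5, 6, 8}:
G(0) = 0
G(1) = mex{0} = 1
G(2) = mex{1,0} = 2
G(3) = mex{2,1} = 0
G(4) = mex{0,2} = 1
G(5) = mex{1,0,0} = 2
G(6) = mex{2,1,1,0} = 3
G(7) = mex{3,2,2,1} = 0
G(8) = mex{0,3,0,2,0} = 1
G(9) = mex{1,0,1,0,1} = 2
G(10) = mex{2,1,2,1,2} = 0
G(11) = mex{0,2,3,2,0} = 1
G(12) = mex{1,0,0,3,1} = 2
G(13) = mex{2,1,1,0,2} = 3
G(14) = mex{3,2,2,1,3} = 0
G(15) = mex{0,3,0,2,0} = 1
G(16) = mex{1,0,1,0,1} = 2
G(17) = mex{2,1,2,1,2} = 0
G(18) = mex{0,2,3,2,0} = 1
G(19) = mex{1,0,0,3,1} = 2
G(20) = mex{2,1,1,0,2} = 3
G(21) = mex{3,2,2,1,3} = 0
G(22) = mex{0,3,0,2,0} = 1
G(23) = mex{1,0,1,0,1} = 2
G(24) = mex{2,1,2,1,2} = 0
G(25) = mex{0,2,3,2,0} = 1
G(26) = mex{1,0,0,3,1} = 2
Heap A: G(13) = 3.
Heap B: G(7) = 0.
Heap C: G(26) = 2.
Combined Grundy value = 3 ⊕ 0 ⊕ 2 = 1.
A winning move leaves total XOR = 0, i.e. changes one component's Grundy value g to g ⊕ X where X is the current total.
Heap A: need g' = 3⊕1 = 2. Options: 13−1→G=2, 13−2→G=1, 13−5→G=1, 13−6→G=0, 13−8→G=2. Hits: 2.
Heap B: need g' = 0⊕1 = 1. Options: 7−1→G=3, 7−2→G=2, 7−5→G=2, 7−6→G=1. Hits: 1.
Heap C: need g' = 2⊕1 = 3. Options: 26−1→G=1, 26−2→G=0, 26−5→G=0, 26−6→G=3, 26−8→G=1. Hits: 1.

4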